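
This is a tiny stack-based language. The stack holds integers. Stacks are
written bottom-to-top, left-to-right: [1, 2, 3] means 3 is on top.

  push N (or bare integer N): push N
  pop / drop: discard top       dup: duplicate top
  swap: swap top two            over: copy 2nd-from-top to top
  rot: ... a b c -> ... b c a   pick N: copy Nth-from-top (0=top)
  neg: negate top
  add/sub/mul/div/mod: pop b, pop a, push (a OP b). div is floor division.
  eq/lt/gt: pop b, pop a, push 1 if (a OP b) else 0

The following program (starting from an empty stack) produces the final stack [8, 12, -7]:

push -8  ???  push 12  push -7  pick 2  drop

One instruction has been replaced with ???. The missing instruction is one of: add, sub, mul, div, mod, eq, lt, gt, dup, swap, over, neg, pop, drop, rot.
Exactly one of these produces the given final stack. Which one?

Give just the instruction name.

Stack before ???: [-8]
Stack after ???:  [8]
The instruction that transforms [-8] -> [8] is: neg

Answer: neg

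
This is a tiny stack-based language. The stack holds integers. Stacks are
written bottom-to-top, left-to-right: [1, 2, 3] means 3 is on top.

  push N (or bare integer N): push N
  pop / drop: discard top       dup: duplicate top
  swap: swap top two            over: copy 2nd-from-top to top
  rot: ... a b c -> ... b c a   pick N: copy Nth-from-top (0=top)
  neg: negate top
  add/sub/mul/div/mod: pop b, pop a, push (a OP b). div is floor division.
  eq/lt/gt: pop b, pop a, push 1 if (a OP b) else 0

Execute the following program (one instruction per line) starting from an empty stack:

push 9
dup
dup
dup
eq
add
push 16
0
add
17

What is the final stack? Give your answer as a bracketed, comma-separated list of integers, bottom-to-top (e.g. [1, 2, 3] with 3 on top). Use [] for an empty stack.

After 'push 9': [9]
After 'dup': [9, 9]
After 'dup': [9, 9, 9]
After 'dup': [9, 9, 9, 9]
After 'eq': [9, 9, 1]
After 'add': [9, 10]
After 'push 16': [9, 10, 16]
After 'push 0': [9, 10, 16, 0]
After 'add': [9, 10, 16]
After 'push 17': [9, 10, 16, 17]

Answer: [9, 10, 16, 17]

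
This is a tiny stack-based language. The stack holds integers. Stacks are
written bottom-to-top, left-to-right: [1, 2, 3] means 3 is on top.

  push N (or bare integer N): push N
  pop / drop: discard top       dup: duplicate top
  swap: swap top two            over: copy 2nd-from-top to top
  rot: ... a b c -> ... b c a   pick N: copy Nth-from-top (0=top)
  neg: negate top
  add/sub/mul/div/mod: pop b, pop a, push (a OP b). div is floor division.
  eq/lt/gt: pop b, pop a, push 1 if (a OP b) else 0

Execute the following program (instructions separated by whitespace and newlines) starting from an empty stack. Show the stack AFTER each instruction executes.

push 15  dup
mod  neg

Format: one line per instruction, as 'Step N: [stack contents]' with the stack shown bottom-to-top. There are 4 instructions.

Step 1: [15]
Step 2: [15, 15]
Step 3: [0]
Step 4: [0]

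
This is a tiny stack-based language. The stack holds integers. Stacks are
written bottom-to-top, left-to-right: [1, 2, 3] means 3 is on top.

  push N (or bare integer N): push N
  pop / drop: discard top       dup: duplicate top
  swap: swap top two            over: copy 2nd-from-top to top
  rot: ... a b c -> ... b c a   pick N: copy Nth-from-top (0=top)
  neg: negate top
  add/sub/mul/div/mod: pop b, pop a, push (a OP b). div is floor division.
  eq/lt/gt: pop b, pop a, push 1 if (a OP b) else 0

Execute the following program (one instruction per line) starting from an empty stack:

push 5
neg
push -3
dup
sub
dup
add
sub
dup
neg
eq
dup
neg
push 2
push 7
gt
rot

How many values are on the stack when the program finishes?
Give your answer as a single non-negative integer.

Answer: 3

Derivation:
After 'push 5': stack = [5] (depth 1)
After 'neg': stack = [-5] (depth 1)
After 'push -3': stack = [-5, -3] (depth 2)
After 'dup': stack = [-5, -3, -3] (depth 3)
After 'sub': stack = [-5, 0] (depth 2)
After 'dup': stack = [-5, 0, 0] (depth 3)
After 'add': stack = [-5, 0] (depth 2)
After 'sub': stack = [-5] (depth 1)
After 'dup': stack = [-5, -5] (depth 2)
After 'neg': stack = [-5, 5] (depth 2)
After 'eq': stack = [0] (depth 1)
After 'dup': stack = [0, 0] (depth 2)
After 'neg': stack = [0, 0] (depth 2)
After 'push 2': stack = [0, 0, 2] (depth 3)
After 'push 7': stack = [0, 0, 2, 7] (depth 4)
After 'gt': stack = [0, 0, 0] (depth 3)
After 'rot': stack = [0, 0, 0] (depth 3)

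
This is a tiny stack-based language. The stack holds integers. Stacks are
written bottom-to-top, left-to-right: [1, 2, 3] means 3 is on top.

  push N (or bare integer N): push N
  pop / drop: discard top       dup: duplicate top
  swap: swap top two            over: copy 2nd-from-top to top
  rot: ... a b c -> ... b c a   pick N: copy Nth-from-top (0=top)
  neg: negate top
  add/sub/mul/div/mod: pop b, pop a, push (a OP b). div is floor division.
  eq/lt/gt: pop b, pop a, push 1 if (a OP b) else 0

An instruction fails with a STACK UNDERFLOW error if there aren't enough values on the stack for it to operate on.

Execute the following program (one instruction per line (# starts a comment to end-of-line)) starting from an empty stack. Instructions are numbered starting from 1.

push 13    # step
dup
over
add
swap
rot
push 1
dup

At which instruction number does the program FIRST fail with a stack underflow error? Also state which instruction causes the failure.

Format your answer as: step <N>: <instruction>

Step 1 ('push 13'): stack = [13], depth = 1
Step 2 ('dup'): stack = [13, 13], depth = 2
Step 3 ('over'): stack = [13, 13, 13], depth = 3
Step 4 ('add'): stack = [13, 26], depth = 2
Step 5 ('swap'): stack = [26, 13], depth = 2
Step 6 ('rot'): needs 3 value(s) but depth is 2 — STACK UNDERFLOW

Answer: step 6: rot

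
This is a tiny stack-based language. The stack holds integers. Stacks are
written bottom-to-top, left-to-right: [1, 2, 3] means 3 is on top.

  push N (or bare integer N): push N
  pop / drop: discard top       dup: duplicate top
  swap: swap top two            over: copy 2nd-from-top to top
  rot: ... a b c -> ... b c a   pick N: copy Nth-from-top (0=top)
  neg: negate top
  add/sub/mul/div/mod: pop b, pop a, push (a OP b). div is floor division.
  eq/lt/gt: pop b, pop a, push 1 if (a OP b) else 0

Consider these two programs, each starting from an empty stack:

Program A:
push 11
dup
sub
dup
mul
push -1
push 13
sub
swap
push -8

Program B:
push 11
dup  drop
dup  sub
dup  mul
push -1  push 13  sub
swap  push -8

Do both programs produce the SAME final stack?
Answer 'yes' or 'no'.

Answer: yes

Derivation:
Program A trace:
  After 'push 11': [11]
  After 'dup': [11, 11]
  After 'sub': [0]
  After 'dup': [0, 0]
  After 'mul': [0]
  After 'push -1': [0, -1]
  After 'push 13': [0, -1, 13]
  After 'sub': [0, -14]
  After 'swap': [-14, 0]
  After 'push -8': [-14, 0, -8]
Program A final stack: [-14, 0, -8]

Program B trace:
  After 'push 11': [11]
  After 'dup': [11, 11]
  After 'drop': [11]
  After 'dup': [11, 11]
  After 'sub': [0]
  After 'dup': [0, 0]
  After 'mul': [0]
  After 'push -1': [0, -1]
  After 'push 13': [0, -1, 13]
  After 'sub': [0, -14]
  After 'swap': [-14, 0]
  After 'push -8': [-14, 0, -8]
Program B final stack: [-14, 0, -8]
Same: yes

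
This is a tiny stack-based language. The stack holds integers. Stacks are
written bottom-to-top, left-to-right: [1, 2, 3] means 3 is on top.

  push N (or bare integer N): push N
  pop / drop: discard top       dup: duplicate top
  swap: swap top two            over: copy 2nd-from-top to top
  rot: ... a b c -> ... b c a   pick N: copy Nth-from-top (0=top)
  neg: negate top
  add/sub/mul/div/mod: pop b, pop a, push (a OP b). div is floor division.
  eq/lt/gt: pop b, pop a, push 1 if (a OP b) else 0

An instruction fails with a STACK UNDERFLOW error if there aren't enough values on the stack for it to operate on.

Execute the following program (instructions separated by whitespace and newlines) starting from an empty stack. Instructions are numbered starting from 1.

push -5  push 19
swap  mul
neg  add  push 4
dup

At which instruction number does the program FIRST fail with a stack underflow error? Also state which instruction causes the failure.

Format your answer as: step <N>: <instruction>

Answer: step 6: add

Derivation:
Step 1 ('push -5'): stack = [-5], depth = 1
Step 2 ('push 19'): stack = [-5, 19], depth = 2
Step 3 ('swap'): stack = [19, -5], depth = 2
Step 4 ('mul'): stack = [-95], depth = 1
Step 5 ('neg'): stack = [95], depth = 1
Step 6 ('add'): needs 2 value(s) but depth is 1 — STACK UNDERFLOW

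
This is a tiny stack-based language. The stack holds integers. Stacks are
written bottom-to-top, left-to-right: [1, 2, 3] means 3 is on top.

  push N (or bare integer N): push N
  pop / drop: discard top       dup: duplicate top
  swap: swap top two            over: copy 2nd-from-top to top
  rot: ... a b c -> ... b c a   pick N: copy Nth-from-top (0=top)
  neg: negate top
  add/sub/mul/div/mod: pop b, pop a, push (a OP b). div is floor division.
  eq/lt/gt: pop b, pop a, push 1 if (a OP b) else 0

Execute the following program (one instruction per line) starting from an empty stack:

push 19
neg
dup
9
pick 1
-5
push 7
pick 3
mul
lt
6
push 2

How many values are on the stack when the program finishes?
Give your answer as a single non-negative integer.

After 'push 19': stack = [19] (depth 1)
After 'neg': stack = [-19] (depth 1)
After 'dup': stack = [-19, -19] (depth 2)
After 'push 9': stack = [-19, -19, 9] (depth 3)
After 'pick 1': stack = [-19, -19, 9, -19] (depth 4)
After 'push -5': stack = [-19, -19, 9, -19, -5] (depth 5)
After 'push 7': stack = [-19, -19, 9, -19, -5, 7] (depth 6)
After 'pick 3': stack = [-19, -19, 9, -19, -5, 7, 9] (depth 7)
After 'mul': stack = [-19, -19, 9, -19, -5, 63] (depth 6)
After 'lt': stack = [-19, -19, 9, -19, 1] (depth 5)
After 'push 6': stack = [-19, -19, 9, -19, 1, 6] (depth 6)
After 'push 2': stack = [-19, -19, 9, -19, 1, 6, 2] (depth 7)

Answer: 7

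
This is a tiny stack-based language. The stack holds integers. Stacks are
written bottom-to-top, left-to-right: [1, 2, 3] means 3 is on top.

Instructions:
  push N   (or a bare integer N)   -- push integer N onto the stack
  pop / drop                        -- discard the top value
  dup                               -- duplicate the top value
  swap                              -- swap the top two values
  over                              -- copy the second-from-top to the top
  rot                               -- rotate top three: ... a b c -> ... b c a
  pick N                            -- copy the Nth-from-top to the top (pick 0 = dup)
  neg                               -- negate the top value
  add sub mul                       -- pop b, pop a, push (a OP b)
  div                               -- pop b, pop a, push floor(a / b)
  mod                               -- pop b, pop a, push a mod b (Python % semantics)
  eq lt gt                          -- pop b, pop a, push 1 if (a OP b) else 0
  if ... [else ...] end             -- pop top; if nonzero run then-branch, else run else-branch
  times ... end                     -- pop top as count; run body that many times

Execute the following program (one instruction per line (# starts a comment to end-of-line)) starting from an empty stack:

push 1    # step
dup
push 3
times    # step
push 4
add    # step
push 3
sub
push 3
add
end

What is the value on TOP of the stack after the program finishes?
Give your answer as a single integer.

Answer: 13

Derivation:
After 'push 1': [1]
After 'dup': [1, 1]
After 'push 3': [1, 1, 3]
After 'times': [1, 1]
After 'push 4': [1, 1, 4]
After 'add': [1, 5]
After 'push 3': [1, 5, 3]
After 'sub': [1, 2]
After 'push 3': [1, 2, 3]
After 'add': [1, 5]
  ...
After 'push 3': [1, 9, 3]
After 'sub': [1, 6]
After 'push 3': [1, 6, 3]
After 'add': [1, 9]
After 'push 4': [1, 9, 4]
After 'add': [1, 13]
After 'push 3': [1, 13, 3]
After 'sub': [1, 10]
After 'push 3': [1, 10, 3]
After 'add': [1, 13]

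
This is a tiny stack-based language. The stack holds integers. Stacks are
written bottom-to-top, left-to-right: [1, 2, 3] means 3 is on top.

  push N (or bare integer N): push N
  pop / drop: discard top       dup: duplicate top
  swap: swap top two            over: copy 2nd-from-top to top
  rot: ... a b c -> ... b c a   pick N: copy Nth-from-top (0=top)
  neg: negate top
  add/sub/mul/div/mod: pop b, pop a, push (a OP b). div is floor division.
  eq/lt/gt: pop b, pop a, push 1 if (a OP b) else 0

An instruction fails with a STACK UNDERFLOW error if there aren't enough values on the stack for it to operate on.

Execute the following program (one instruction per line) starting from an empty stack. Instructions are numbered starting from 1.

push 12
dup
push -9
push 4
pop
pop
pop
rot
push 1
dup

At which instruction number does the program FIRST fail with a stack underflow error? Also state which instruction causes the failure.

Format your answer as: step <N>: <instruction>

Answer: step 8: rot

Derivation:
Step 1 ('push 12'): stack = [12], depth = 1
Step 2 ('dup'): stack = [12, 12], depth = 2
Step 3 ('push -9'): stack = [12, 12, -9], depth = 3
Step 4 ('push 4'): stack = [12, 12, -9, 4], depth = 4
Step 5 ('pop'): stack = [12, 12, -9], depth = 3
Step 6 ('pop'): stack = [12, 12], depth = 2
Step 7 ('pop'): stack = [12], depth = 1
Step 8 ('rot'): needs 3 value(s) but depth is 1 — STACK UNDERFLOW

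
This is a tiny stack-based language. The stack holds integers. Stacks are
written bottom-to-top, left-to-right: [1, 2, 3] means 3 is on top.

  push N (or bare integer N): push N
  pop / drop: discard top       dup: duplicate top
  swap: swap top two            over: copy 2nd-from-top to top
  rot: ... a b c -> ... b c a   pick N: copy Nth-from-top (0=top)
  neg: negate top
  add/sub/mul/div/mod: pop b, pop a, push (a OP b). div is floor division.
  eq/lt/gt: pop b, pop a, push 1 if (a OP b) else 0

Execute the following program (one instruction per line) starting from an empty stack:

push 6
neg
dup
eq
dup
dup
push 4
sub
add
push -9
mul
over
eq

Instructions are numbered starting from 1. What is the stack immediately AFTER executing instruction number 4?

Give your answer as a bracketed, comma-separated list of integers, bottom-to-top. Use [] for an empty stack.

Step 1 ('push 6'): [6]
Step 2 ('neg'): [-6]
Step 3 ('dup'): [-6, -6]
Step 4 ('eq'): [1]

Answer: [1]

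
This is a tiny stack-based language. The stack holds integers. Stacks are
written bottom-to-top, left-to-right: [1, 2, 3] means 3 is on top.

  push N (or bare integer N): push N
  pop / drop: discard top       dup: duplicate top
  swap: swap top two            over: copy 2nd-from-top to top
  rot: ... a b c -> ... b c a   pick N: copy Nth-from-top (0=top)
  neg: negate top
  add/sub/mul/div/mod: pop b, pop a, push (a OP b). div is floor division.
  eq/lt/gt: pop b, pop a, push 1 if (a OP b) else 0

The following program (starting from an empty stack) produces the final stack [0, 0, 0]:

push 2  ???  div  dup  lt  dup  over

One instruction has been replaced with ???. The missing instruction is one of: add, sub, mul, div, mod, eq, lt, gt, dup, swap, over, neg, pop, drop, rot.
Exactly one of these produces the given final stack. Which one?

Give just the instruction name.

Stack before ???: [2]
Stack after ???:  [2, 2]
The instruction that transforms [2] -> [2, 2] is: dup

Answer: dup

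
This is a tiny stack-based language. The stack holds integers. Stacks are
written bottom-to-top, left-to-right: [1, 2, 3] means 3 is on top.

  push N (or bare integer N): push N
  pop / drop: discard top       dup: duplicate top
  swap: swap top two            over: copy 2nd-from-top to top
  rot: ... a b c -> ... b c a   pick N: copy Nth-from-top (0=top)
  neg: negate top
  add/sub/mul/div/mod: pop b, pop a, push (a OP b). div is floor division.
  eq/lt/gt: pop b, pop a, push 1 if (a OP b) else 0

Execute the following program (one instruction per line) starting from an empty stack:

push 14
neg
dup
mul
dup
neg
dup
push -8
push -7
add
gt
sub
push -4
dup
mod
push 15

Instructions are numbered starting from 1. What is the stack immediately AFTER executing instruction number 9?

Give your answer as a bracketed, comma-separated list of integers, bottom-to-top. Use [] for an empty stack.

Answer: [196, -196, -196, -8, -7]

Derivation:
Step 1 ('push 14'): [14]
Step 2 ('neg'): [-14]
Step 3 ('dup'): [-14, -14]
Step 4 ('mul'): [196]
Step 5 ('dup'): [196, 196]
Step 6 ('neg'): [196, -196]
Step 7 ('dup'): [196, -196, -196]
Step 8 ('push -8'): [196, -196, -196, -8]
Step 9 ('push -7'): [196, -196, -196, -8, -7]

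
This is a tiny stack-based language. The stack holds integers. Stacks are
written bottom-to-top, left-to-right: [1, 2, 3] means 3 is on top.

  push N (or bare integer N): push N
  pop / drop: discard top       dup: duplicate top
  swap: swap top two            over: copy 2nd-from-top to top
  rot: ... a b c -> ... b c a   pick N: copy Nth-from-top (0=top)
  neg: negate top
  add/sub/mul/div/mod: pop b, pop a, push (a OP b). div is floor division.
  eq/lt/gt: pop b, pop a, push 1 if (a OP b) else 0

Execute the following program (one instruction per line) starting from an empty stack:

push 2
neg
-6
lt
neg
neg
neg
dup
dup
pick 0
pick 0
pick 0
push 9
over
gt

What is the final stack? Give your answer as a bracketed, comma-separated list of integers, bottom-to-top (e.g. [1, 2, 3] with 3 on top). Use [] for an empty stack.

Answer: [0, 0, 0, 0, 0, 0, 1]

Derivation:
After 'push 2': [2]
After 'neg': [-2]
After 'push -6': [-2, -6]
After 'lt': [0]
After 'neg': [0]
After 'neg': [0]
After 'neg': [0]
After 'dup': [0, 0]
After 'dup': [0, 0, 0]
After 'pick 0': [0, 0, 0, 0]
After 'pick 0': [0, 0, 0, 0, 0]
After 'pick 0': [0, 0, 0, 0, 0, 0]
After 'push 9': [0, 0, 0, 0, 0, 0, 9]
After 'over': [0, 0, 0, 0, 0, 0, 9, 0]
After 'gt': [0, 0, 0, 0, 0, 0, 1]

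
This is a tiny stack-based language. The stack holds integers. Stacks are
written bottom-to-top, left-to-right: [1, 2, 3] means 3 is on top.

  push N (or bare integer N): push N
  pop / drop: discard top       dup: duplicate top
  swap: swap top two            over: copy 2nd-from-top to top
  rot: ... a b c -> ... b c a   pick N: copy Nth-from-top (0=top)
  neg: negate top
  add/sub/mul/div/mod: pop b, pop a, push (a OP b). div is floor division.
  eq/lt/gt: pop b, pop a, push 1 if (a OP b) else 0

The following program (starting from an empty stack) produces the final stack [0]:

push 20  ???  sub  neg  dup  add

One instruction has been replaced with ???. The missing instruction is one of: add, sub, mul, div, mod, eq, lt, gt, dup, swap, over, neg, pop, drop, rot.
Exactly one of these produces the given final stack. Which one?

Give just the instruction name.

Answer: dup

Derivation:
Stack before ???: [20]
Stack after ???:  [20, 20]
The instruction that transforms [20] -> [20, 20] is: dup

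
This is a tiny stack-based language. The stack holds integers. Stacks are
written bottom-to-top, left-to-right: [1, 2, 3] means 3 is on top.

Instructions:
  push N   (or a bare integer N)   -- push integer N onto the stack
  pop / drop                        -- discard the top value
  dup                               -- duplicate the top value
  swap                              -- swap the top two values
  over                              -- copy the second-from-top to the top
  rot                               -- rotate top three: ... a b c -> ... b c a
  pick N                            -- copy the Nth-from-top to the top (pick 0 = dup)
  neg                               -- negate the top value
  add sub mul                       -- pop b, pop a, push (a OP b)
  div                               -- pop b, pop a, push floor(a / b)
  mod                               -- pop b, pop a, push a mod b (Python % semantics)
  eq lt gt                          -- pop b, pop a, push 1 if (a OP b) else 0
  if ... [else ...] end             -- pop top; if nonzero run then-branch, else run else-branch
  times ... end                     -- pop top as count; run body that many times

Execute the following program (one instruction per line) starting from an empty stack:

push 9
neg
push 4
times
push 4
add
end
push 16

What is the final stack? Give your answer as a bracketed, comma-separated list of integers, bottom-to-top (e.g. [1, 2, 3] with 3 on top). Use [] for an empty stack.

After 'push 9': [9]
After 'neg': [-9]
After 'push 4': [-9, 4]
After 'times': [-9]
After 'push 4': [-9, 4]
After 'add': [-5]
After 'push 4': [-5, 4]
After 'add': [-1]
After 'push 4': [-1, 4]
After 'add': [3]
After 'push 4': [3, 4]
After 'add': [7]
After 'push 16': [7, 16]

Answer: [7, 16]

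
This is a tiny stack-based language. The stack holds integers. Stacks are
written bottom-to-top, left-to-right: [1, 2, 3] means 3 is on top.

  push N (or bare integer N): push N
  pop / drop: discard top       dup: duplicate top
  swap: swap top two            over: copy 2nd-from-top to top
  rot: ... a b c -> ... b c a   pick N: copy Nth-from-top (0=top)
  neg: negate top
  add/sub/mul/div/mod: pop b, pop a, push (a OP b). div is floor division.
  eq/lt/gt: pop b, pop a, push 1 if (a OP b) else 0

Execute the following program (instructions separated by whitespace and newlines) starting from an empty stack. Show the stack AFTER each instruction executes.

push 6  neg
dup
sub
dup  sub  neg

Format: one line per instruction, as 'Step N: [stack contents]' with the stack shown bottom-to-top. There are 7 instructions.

Step 1: [6]
Step 2: [-6]
Step 3: [-6, -6]
Step 4: [0]
Step 5: [0, 0]
Step 6: [0]
Step 7: [0]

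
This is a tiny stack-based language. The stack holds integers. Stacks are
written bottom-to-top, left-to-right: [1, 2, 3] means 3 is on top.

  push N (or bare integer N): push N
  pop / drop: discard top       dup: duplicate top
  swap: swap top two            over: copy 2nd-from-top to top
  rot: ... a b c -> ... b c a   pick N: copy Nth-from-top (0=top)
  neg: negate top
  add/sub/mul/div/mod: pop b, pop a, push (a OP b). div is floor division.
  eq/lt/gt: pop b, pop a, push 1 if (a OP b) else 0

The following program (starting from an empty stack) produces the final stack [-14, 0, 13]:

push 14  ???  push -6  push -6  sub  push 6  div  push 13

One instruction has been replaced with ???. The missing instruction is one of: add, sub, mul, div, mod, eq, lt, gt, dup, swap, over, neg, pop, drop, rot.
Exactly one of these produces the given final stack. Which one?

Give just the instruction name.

Answer: neg

Derivation:
Stack before ???: [14]
Stack after ???:  [-14]
The instruction that transforms [14] -> [-14] is: neg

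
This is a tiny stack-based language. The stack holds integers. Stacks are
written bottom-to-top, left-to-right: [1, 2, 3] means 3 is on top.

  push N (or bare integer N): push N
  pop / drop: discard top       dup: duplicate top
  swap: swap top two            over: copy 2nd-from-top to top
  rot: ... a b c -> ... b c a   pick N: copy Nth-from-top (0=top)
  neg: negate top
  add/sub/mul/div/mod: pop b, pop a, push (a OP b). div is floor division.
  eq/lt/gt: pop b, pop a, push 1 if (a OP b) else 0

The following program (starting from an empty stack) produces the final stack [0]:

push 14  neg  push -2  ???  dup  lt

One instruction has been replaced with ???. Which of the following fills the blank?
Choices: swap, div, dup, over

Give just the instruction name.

Stack before ???: [-14, -2]
Stack after ???:  [7]
Checking each choice:
  swap: produces [-2, 0]
  div: MATCH
  dup: produces [-14, -2, 0]
  over: produces [-14, -2, 0]


Answer: div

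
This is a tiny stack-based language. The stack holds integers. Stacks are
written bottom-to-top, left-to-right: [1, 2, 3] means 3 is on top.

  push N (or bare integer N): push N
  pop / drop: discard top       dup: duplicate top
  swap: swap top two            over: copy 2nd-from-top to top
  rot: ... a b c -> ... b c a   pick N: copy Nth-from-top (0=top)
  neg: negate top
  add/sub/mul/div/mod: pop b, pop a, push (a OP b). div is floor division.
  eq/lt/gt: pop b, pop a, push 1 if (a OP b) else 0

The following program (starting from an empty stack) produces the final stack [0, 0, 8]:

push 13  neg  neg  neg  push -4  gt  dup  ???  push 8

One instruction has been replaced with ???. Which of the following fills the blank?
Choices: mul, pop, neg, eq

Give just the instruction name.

Stack before ???: [0, 0]
Stack after ???:  [0, 0]
Checking each choice:
  mul: produces [0, 8]
  pop: produces [0, 8]
  neg: MATCH
  eq: produces [1, 8]


Answer: neg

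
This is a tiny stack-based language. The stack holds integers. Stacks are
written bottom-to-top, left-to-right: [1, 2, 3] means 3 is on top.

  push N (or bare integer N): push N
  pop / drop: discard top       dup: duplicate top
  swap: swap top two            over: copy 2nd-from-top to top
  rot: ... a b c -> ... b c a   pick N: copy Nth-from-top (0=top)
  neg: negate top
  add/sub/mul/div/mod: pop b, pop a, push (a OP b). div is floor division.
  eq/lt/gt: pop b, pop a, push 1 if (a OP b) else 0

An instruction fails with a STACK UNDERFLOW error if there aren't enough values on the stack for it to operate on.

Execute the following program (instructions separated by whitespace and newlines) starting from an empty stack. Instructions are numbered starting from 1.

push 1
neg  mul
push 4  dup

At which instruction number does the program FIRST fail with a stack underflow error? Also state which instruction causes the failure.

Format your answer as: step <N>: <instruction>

Answer: step 3: mul

Derivation:
Step 1 ('push 1'): stack = [1], depth = 1
Step 2 ('neg'): stack = [-1], depth = 1
Step 3 ('mul'): needs 2 value(s) but depth is 1 — STACK UNDERFLOW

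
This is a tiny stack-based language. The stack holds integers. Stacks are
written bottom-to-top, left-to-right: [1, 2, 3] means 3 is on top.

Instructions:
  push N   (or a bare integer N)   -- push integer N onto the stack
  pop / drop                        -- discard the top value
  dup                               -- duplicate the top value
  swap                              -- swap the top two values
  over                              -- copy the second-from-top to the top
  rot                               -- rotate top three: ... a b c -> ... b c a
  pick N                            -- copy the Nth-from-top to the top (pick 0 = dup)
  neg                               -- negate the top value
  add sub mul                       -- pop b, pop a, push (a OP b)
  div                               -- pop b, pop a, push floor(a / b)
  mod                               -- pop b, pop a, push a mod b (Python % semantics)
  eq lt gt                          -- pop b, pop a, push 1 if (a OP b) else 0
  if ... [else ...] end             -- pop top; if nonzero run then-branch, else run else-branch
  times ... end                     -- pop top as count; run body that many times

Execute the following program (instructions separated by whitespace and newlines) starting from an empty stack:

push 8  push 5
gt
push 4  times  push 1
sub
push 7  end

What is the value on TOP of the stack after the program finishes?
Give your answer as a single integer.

After 'push 8': [8]
After 'push 5': [8, 5]
After 'gt': [1]
After 'push 4': [1, 4]
After 'times': [1]
After 'push 1': [1, 1]
After 'sub': [0]
After 'push 7': [0, 7]
After 'push 1': [0, 7, 1]
After 'sub': [0, 6]
After 'push 7': [0, 6, 7]
After 'push 1': [0, 6, 7, 1]
After 'sub': [0, 6, 6]
After 'push 7': [0, 6, 6, 7]
After 'push 1': [0, 6, 6, 7, 1]
After 'sub': [0, 6, 6, 6]
After 'push 7': [0, 6, 6, 6, 7]

Answer: 7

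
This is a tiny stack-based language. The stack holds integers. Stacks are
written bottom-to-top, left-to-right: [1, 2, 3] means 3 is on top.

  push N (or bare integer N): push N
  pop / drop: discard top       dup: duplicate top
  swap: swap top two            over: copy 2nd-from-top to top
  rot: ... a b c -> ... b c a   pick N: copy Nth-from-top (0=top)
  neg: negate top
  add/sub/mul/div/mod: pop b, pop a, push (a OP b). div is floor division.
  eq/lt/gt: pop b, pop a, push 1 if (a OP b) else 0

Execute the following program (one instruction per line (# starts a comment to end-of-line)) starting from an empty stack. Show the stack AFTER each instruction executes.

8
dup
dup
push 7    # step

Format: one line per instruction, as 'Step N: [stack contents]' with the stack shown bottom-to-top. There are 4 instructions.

Step 1: [8]
Step 2: [8, 8]
Step 3: [8, 8, 8]
Step 4: [8, 8, 8, 7]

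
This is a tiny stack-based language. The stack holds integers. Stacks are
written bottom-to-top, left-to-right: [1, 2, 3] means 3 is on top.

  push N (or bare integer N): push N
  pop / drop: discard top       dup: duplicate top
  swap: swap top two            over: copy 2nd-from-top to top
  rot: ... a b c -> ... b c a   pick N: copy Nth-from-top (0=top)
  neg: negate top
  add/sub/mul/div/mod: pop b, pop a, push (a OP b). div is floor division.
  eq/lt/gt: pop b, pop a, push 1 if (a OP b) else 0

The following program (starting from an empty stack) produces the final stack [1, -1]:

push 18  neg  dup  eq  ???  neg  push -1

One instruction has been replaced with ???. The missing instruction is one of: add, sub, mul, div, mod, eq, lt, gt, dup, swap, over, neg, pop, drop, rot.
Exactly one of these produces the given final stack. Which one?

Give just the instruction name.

Answer: neg

Derivation:
Stack before ???: [1]
Stack after ???:  [-1]
The instruction that transforms [1] -> [-1] is: neg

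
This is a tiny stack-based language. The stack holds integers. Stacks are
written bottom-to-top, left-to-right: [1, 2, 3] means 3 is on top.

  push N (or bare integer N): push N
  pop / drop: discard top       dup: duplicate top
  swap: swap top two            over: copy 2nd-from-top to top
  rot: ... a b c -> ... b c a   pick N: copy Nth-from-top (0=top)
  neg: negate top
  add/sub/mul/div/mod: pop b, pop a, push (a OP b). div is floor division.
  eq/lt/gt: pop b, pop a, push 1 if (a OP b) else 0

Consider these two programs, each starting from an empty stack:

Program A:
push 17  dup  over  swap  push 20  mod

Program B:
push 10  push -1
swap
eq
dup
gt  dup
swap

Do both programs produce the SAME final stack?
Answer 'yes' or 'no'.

Program A trace:
  After 'push 17': [17]
  After 'dup': [17, 17]
  After 'over': [17, 17, 17]
  After 'swap': [17, 17, 17]
  After 'push 20': [17, 17, 17, 20]
  After 'mod': [17, 17, 17]
Program A final stack: [17, 17, 17]

Program B trace:
  After 'push 10': [10]
  After 'push -1': [10, -1]
  After 'swap': [-1, 10]
  After 'eq': [0]
  After 'dup': [0, 0]
  After 'gt': [0]
  After 'dup': [0, 0]
  After 'swap': [0, 0]
Program B final stack: [0, 0]
Same: no

Answer: no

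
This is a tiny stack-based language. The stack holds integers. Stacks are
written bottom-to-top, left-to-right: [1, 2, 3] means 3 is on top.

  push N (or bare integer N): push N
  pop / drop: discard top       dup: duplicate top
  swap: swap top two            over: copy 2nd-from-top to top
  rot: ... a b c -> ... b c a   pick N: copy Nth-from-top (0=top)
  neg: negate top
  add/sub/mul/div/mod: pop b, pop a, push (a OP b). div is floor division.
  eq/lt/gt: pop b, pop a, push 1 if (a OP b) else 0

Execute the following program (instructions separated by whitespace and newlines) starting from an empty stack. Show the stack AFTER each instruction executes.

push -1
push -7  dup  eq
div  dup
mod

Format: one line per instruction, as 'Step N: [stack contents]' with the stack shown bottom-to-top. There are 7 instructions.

Step 1: [-1]
Step 2: [-1, -7]
Step 3: [-1, -7, -7]
Step 4: [-1, 1]
Step 5: [-1]
Step 6: [-1, -1]
Step 7: [0]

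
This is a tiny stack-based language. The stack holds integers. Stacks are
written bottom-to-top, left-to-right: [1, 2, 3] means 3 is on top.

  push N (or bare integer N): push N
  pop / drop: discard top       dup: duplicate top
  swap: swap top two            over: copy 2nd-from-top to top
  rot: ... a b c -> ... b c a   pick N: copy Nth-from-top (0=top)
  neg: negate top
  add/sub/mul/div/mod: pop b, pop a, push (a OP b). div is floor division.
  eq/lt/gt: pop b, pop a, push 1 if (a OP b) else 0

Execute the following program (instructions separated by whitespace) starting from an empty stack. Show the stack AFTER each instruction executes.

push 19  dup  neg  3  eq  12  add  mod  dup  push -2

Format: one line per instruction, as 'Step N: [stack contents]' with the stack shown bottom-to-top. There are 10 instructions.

Step 1: [19]
Step 2: [19, 19]
Step 3: [19, -19]
Step 4: [19, -19, 3]
Step 5: [19, 0]
Step 6: [19, 0, 12]
Step 7: [19, 12]
Step 8: [7]
Step 9: [7, 7]
Step 10: [7, 7, -2]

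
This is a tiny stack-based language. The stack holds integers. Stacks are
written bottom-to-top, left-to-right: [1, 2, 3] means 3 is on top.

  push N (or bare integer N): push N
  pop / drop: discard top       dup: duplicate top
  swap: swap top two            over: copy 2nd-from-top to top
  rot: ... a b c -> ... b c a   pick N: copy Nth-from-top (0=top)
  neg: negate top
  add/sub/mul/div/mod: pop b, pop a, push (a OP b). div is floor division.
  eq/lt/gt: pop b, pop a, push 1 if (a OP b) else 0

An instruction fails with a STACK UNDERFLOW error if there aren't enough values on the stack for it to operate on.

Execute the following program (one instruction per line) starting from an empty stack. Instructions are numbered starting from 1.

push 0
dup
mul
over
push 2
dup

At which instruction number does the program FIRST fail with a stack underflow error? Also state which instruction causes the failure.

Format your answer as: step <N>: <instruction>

Answer: step 4: over

Derivation:
Step 1 ('push 0'): stack = [0], depth = 1
Step 2 ('dup'): stack = [0, 0], depth = 2
Step 3 ('mul'): stack = [0], depth = 1
Step 4 ('over'): needs 2 value(s) but depth is 1 — STACK UNDERFLOW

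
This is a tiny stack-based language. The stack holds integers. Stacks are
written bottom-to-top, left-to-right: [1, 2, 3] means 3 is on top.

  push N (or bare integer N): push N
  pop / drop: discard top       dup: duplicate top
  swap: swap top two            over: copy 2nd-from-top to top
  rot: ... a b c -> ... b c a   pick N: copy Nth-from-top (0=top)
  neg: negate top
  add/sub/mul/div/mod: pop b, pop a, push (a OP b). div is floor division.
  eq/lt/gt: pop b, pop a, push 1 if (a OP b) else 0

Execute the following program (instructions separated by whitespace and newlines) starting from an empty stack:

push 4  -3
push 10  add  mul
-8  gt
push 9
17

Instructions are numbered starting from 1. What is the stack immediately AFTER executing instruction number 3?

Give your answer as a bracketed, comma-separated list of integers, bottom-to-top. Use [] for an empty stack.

Answer: [4, -3, 10]

Derivation:
Step 1 ('push 4'): [4]
Step 2 ('-3'): [4, -3]
Step 3 ('push 10'): [4, -3, 10]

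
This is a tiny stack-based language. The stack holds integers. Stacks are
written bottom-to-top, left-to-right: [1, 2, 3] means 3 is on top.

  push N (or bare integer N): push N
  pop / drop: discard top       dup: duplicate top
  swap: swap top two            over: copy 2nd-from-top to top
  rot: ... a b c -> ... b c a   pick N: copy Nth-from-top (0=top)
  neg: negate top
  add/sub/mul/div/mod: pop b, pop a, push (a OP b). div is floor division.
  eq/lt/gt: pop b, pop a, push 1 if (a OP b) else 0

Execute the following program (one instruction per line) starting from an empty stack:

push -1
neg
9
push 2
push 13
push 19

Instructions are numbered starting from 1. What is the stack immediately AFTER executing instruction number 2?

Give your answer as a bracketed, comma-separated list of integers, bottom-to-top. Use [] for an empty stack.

Answer: [1]

Derivation:
Step 1 ('push -1'): [-1]
Step 2 ('neg'): [1]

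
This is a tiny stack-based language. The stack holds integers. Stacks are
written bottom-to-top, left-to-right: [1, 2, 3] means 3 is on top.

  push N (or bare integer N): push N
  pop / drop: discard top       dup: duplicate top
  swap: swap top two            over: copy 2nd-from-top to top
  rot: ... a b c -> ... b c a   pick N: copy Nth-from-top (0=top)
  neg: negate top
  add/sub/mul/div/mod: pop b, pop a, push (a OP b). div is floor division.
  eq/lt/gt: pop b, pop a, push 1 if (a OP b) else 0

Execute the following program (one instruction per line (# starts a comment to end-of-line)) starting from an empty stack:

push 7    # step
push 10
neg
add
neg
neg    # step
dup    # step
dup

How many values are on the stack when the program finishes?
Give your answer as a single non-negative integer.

Answer: 3

Derivation:
After 'push 7': stack = [7] (depth 1)
After 'push 10': stack = [7, 10] (depth 2)
After 'neg': stack = [7, -10] (depth 2)
After 'add': stack = [-3] (depth 1)
After 'neg': stack = [3] (depth 1)
After 'neg': stack = [-3] (depth 1)
After 'dup': stack = [-3, -3] (depth 2)
After 'dup': stack = [-3, -3, -3] (depth 3)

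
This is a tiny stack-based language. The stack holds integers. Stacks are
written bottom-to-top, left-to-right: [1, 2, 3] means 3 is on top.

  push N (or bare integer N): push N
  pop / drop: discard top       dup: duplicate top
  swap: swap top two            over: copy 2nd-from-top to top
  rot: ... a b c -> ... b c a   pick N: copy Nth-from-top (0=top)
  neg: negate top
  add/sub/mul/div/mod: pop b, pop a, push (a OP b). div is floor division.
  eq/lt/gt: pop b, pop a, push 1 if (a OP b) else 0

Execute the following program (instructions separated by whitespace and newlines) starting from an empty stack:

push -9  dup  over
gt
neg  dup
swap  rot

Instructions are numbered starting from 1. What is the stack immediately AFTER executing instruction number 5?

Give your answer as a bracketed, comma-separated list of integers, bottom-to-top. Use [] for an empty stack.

Step 1 ('push -9'): [-9]
Step 2 ('dup'): [-9, -9]
Step 3 ('over'): [-9, -9, -9]
Step 4 ('gt'): [-9, 0]
Step 5 ('neg'): [-9, 0]

Answer: [-9, 0]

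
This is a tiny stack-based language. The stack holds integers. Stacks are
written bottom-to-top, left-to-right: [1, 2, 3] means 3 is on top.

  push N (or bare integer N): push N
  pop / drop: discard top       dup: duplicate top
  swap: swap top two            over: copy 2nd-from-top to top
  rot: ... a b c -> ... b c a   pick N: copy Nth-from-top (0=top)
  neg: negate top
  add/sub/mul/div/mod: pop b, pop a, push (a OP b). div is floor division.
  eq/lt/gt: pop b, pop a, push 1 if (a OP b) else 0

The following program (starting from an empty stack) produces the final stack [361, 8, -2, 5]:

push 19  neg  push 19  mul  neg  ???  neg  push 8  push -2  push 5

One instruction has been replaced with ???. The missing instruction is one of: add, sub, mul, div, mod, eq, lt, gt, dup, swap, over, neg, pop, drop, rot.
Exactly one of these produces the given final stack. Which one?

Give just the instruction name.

Answer: neg

Derivation:
Stack before ???: [361]
Stack after ???:  [-361]
The instruction that transforms [361] -> [-361] is: neg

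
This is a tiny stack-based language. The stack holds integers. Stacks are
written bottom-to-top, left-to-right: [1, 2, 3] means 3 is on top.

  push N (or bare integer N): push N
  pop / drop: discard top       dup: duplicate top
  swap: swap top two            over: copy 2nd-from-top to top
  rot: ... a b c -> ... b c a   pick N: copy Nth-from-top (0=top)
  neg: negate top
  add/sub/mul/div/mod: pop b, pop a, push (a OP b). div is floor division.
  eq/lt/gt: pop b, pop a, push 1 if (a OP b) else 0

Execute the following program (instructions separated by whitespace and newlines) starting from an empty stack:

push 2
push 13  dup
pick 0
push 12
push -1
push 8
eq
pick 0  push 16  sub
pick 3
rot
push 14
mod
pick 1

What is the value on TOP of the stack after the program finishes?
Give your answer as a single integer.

After 'push 2': [2]
After 'push 13': [2, 13]
After 'dup': [2, 13, 13]
After 'pick 0': [2, 13, 13, 13]
After 'push 12': [2, 13, 13, 13, 12]
After 'push -1': [2, 13, 13, 13, 12, -1]
After 'push 8': [2, 13, 13, 13, 12, -1, 8]
After 'eq': [2, 13, 13, 13, 12, 0]
After 'pick 0': [2, 13, 13, 13, 12, 0, 0]
After 'push 16': [2, 13, 13, 13, 12, 0, 0, 16]
After 'sub': [2, 13, 13, 13, 12, 0, -16]
After 'pick 3': [2, 13, 13, 13, 12, 0, -16, 13]
After 'rot': [2, 13, 13, 13, 12, -16, 13, 0]
After 'push 14': [2, 13, 13, 13, 12, -16, 13, 0, 14]
After 'mod': [2, 13, 13, 13, 12, -16, 13, 0]
After 'pick 1': [2, 13, 13, 13, 12, -16, 13, 0, 13]

Answer: 13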